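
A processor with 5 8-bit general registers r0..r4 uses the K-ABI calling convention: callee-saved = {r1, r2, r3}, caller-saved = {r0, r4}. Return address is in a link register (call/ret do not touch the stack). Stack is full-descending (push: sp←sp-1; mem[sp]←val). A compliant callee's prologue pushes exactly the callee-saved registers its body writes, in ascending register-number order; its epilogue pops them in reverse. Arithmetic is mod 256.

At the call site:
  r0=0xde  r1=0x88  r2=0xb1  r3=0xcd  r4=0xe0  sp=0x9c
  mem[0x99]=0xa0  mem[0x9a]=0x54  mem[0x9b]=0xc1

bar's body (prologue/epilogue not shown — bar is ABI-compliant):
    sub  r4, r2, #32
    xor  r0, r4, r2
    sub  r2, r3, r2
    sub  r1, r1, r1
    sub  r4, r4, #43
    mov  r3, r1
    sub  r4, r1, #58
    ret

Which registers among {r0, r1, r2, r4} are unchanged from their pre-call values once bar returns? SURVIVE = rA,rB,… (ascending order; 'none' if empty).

prologue: push r1 -> mem[0x9b]=0x88, sp=0x9b
prologue: push r2 -> mem[0x9a]=0xb1, sp=0x9a
prologue: push r3 -> mem[0x99]=0xcd, sp=0x99
body[0] sub  r4, r2, #32 -> r4=0x91
body[1] xor  r0, r4, r2 -> r0=0x20
body[2] sub  r2, r3, r2 -> r2=0x1c
body[3] sub  r1, r1, r1 -> r1=0x00
body[4] sub  r4, r4, #43 -> r4=0x66
body[5] mov  r3, r1 -> r3=0x00
body[6] sub  r4, r1, #58 -> r4=0xc6
epilogue: pop r3=0xcd, sp=0x9a
epilogue: pop r2=0xb1, sp=0x9b
epilogue: pop r1=0x88, sp=0x9c
r0: caller-saved, written=True
r1: callee-saved, written=True
r2: callee-saved, written=True
r4: caller-saved, written=True

SURVIVE = r1,r2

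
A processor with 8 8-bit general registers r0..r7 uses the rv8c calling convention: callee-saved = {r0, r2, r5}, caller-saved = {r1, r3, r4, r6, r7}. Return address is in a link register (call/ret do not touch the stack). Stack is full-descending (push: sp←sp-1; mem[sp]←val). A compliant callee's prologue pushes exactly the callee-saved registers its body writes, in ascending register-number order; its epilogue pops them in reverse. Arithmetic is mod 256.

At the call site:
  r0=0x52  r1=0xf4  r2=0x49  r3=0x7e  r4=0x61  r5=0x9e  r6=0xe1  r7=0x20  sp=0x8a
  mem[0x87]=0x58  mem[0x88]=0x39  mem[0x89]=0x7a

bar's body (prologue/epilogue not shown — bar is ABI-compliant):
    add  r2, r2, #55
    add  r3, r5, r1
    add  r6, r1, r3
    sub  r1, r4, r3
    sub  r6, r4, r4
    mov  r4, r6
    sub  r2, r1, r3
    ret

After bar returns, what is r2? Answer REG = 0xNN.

prologue: push r2 -> mem[0x89]=0x49, sp=0x89
body[0] add  r2, r2, #55 -> r2=0x80
body[1] add  r3, r5, r1 -> r3=0x92
body[2] add  r6, r1, r3 -> r6=0x86
body[3] sub  r1, r4, r3 -> r1=0xcf
body[4] sub  r6, r4, r4 -> r6=0x00
body[5] mov  r4, r6 -> r4=0x00
body[6] sub  r2, r1, r3 -> r2=0x3d
epilogue: pop r2=0x49, sp=0x8a
r2 is callee-saved -> restored

REG = 0x49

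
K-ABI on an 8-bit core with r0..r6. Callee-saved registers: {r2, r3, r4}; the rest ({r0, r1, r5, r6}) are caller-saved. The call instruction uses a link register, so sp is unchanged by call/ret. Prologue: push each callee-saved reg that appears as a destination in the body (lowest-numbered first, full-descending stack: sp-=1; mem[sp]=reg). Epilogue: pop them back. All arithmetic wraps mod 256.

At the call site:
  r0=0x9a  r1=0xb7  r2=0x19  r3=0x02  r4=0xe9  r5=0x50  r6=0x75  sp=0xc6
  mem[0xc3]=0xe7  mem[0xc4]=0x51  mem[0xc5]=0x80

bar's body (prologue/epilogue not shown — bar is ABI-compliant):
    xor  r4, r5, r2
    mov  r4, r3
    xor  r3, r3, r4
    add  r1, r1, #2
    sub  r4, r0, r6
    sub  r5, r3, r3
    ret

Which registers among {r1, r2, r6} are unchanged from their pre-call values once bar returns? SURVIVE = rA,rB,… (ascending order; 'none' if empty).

SURVIVE = r2,r6

prologue: push r3 → mem[0xc5]=0x02, sp=0xc5
prologue: push r4 → mem[0xc4]=0xe9, sp=0xc4
body[0] xor  r4, r5, r2 → r4=0x49
body[1] mov  r4, r3 → r4=0x02
body[2] xor  r3, r3, r4 → r3=0x00
body[3] add  r1, r1, #2 → r1=0xb9
body[4] sub  r4, r0, r6 → r4=0x25
body[5] sub  r5, r3, r3 → r5=0x00
epilogue: pop r4=0xe9, sp=0xc5
epilogue: pop r3=0x02, sp=0xc6
r1: caller-saved, written=True
r2: callee-saved, written=False
r6: caller-saved, written=False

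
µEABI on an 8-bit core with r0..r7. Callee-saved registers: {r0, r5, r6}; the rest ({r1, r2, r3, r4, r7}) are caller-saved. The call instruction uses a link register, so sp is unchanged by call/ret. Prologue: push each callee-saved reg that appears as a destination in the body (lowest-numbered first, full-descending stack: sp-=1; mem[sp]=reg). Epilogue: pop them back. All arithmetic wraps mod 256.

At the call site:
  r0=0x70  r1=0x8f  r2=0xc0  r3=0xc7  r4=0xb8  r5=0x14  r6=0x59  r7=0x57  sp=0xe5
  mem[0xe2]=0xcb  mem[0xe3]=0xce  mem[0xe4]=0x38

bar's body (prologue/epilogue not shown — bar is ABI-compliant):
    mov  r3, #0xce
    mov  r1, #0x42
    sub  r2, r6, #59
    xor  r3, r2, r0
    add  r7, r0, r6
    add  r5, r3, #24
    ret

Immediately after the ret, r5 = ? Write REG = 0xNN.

REG = 0x14

prologue: push r5 → mem[0xe4]=0x14, sp=0xe4
body[0] mov  r3, #0xce → r3=0xce
body[1] mov  r1, #0x42 → r1=0x42
body[2] sub  r2, r6, #59 → r2=0x1e
body[3] xor  r3, r2, r0 → r3=0x6e
body[4] add  r7, r0, r6 → r7=0xc9
body[5] add  r5, r3, #24 → r5=0x86
epilogue: pop r5=0x14, sp=0xe5
r5 is callee-saved → restored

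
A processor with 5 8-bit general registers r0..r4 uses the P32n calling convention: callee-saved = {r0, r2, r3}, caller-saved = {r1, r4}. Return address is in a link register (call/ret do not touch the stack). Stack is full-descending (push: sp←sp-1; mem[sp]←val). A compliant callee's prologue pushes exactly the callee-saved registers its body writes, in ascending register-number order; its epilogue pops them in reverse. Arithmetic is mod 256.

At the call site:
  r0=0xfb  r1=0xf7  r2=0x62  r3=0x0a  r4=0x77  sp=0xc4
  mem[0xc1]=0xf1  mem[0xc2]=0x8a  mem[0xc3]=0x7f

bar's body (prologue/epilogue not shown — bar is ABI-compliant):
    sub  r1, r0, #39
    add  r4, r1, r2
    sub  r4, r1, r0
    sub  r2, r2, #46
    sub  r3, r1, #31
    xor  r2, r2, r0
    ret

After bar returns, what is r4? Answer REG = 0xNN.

REG = 0xd9

prologue: push r2 → mem[0xc3]=0x62, sp=0xc3
prologue: push r3 → mem[0xc2]=0x0a, sp=0xc2
body[0] sub  r1, r0, #39 → r1=0xd4
body[1] add  r4, r1, r2 → r4=0x36
body[2] sub  r4, r1, r0 → r4=0xd9
body[3] sub  r2, r2, #46 → r2=0x34
body[4] sub  r3, r1, #31 → r3=0xb5
body[5] xor  r2, r2, r0 → r2=0xcf
epilogue: pop r3=0x0a, sp=0xc3
epilogue: pop r2=0x62, sp=0xc4
r4 is caller-saved → body value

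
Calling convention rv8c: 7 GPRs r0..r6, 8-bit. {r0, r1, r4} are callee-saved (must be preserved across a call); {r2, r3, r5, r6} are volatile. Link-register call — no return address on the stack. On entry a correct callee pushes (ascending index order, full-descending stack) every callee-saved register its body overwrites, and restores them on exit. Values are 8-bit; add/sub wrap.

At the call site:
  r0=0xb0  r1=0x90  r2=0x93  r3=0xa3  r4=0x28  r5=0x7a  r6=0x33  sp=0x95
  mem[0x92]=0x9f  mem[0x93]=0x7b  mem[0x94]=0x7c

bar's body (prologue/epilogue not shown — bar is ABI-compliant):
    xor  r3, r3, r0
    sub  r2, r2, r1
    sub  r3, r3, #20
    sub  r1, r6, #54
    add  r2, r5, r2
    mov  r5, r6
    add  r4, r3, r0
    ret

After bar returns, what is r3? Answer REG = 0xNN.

prologue: push r1 → mem[0x94]=0x90, sp=0x94
prologue: push r4 → mem[0x93]=0x28, sp=0x93
body[0] xor  r3, r3, r0 → r3=0x13
body[1] sub  r2, r2, r1 → r2=0x03
body[2] sub  r3, r3, #20 → r3=0xff
body[3] sub  r1, r6, #54 → r1=0xfd
body[4] add  r2, r5, r2 → r2=0x7d
body[5] mov  r5, r6 → r5=0x33
body[6] add  r4, r3, r0 → r4=0xaf
epilogue: pop r4=0x28, sp=0x94
epilogue: pop r1=0x90, sp=0x95
r3 is caller-saved → body value

REG = 0xff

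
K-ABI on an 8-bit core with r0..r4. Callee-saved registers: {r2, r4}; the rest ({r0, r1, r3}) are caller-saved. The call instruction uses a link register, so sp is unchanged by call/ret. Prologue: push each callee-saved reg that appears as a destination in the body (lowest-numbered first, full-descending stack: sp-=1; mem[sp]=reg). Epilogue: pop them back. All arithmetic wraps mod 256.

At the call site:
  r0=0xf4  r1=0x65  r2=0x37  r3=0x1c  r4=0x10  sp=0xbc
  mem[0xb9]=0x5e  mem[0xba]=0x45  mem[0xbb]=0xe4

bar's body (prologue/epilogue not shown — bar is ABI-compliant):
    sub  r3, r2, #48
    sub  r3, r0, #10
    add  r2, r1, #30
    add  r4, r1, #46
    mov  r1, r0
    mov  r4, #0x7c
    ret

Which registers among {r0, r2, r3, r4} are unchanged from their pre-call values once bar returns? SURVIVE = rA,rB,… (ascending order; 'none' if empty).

SURVIVE = r0,r2,r4

prologue: push r2 -> mem[0xbb]=0x37, sp=0xbb
prologue: push r4 -> mem[0xba]=0x10, sp=0xba
body[0] sub  r3, r2, #48 -> r3=0x07
body[1] sub  r3, r0, #10 -> r3=0xea
body[2] add  r2, r1, #30 -> r2=0x83
body[3] add  r4, r1, #46 -> r4=0x93
body[4] mov  r1, r0 -> r1=0xf4
body[5] mov  r4, #0x7c -> r4=0x7c
epilogue: pop r4=0x10, sp=0xbb
epilogue: pop r2=0x37, sp=0xbc
r0: caller-saved, written=False
r2: callee-saved, written=True
r3: caller-saved, written=True
r4: callee-saved, written=True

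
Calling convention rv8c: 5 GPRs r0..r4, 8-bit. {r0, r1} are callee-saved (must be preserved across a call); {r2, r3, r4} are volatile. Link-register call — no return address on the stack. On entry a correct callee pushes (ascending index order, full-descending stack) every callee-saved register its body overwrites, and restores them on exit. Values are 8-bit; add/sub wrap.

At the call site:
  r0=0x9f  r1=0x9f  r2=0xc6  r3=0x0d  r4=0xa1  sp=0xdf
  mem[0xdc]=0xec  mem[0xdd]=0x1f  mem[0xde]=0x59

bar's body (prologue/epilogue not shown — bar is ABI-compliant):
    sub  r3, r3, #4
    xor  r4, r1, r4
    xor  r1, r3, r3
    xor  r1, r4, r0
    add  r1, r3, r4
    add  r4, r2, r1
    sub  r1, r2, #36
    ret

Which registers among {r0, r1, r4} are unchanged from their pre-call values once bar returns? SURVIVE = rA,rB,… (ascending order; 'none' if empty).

prologue: push r1 → mem[0xde]=0x9f, sp=0xde
body[0] sub  r3, r3, #4 → r3=0x09
body[1] xor  r4, r1, r4 → r4=0x3e
body[2] xor  r1, r3, r3 → r1=0x00
body[3] xor  r1, r4, r0 → r1=0xa1
body[4] add  r1, r3, r4 → r1=0x47
body[5] add  r4, r2, r1 → r4=0x0d
body[6] sub  r1, r2, #36 → r1=0xa2
epilogue: pop r1=0x9f, sp=0xdf
r0: callee-saved, written=False
r1: callee-saved, written=True
r4: caller-saved, written=True

SURVIVE = r0,r1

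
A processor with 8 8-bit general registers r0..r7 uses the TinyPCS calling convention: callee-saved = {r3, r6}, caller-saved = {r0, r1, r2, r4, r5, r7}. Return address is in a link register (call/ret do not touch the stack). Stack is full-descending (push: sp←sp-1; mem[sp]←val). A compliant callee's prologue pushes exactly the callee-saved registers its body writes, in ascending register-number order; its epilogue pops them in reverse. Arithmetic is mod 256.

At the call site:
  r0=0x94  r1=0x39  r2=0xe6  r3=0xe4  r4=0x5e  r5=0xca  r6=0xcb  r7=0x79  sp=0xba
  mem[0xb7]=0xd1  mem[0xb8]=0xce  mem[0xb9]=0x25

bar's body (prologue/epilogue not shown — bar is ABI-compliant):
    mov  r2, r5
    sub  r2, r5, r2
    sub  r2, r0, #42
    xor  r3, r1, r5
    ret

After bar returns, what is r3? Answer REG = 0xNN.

prologue: push r3 -> mem[0xb9]=0xe4, sp=0xb9
body[0] mov  r2, r5 -> r2=0xca
body[1] sub  r2, r5, r2 -> r2=0x00
body[2] sub  r2, r0, #42 -> r2=0x6a
body[3] xor  r3, r1, r5 -> r3=0xf3
epilogue: pop r3=0xe4, sp=0xba
r3 is callee-saved -> restored

REG = 0xe4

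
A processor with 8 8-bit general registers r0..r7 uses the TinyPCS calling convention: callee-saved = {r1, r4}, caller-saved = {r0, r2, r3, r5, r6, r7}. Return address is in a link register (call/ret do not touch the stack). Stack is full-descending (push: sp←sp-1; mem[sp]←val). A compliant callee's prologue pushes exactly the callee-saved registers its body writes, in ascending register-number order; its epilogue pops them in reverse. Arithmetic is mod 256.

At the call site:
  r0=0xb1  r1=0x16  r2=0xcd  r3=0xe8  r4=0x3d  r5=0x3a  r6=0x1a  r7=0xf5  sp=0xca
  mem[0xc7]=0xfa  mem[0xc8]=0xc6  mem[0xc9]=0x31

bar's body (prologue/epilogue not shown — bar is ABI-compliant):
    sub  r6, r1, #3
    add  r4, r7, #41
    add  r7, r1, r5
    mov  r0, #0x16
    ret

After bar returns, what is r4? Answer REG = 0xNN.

REG = 0x3d

prologue: push r4 → mem[0xc9]=0x3d, sp=0xc9
body[0] sub  r6, r1, #3 → r6=0x13
body[1] add  r4, r7, #41 → r4=0x1e
body[2] add  r7, r1, r5 → r7=0x50
body[3] mov  r0, #0x16 → r0=0x16
epilogue: pop r4=0x3d, sp=0xca
r4 is callee-saved → restored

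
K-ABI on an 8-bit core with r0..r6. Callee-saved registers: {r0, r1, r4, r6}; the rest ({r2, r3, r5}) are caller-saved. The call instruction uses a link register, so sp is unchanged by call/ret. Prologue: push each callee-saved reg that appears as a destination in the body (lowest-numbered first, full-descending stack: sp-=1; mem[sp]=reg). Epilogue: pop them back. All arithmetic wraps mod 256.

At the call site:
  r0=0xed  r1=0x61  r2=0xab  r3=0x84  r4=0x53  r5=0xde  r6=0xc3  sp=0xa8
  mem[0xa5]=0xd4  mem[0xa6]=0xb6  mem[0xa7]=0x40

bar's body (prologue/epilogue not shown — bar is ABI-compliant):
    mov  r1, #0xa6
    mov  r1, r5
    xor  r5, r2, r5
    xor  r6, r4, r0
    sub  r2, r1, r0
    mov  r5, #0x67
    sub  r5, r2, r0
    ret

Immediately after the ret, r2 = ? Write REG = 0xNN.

REG = 0xf1

prologue: push r1 → mem[0xa7]=0x61, sp=0xa7
prologue: push r6 → mem[0xa6]=0xc3, sp=0xa6
body[0] mov  r1, #0xa6 → r1=0xa6
body[1] mov  r1, r5 → r1=0xde
body[2] xor  r5, r2, r5 → r5=0x75
body[3] xor  r6, r4, r0 → r6=0xbe
body[4] sub  r2, r1, r0 → r2=0xf1
body[5] mov  r5, #0x67 → r5=0x67
body[6] sub  r5, r2, r0 → r5=0x04
epilogue: pop r6=0xc3, sp=0xa7
epilogue: pop r1=0x61, sp=0xa8
r2 is caller-saved → body value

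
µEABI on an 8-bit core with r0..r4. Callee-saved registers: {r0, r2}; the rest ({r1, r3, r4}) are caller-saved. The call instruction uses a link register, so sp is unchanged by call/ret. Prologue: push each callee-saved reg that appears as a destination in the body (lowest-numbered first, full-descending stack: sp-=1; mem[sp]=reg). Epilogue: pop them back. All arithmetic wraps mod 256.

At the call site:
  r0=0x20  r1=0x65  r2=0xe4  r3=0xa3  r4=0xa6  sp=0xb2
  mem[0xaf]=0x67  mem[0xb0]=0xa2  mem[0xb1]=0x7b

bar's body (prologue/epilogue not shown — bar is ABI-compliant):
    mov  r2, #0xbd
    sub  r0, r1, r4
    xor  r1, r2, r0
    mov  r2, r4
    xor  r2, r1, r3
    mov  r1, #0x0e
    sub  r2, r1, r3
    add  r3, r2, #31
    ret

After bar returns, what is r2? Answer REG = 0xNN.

prologue: push r0 → mem[0xb1]=0x20, sp=0xb1
prologue: push r2 → mem[0xb0]=0xe4, sp=0xb0
body[0] mov  r2, #0xbd → r2=0xbd
body[1] sub  r0, r1, r4 → r0=0xbf
body[2] xor  r1, r2, r0 → r1=0x02
body[3] mov  r2, r4 → r2=0xa6
body[4] xor  r2, r1, r3 → r2=0xa1
body[5] mov  r1, #0x0e → r1=0x0e
body[6] sub  r2, r1, r3 → r2=0x6b
body[7] add  r3, r2, #31 → r3=0x8a
epilogue: pop r2=0xe4, sp=0xb1
epilogue: pop r0=0x20, sp=0xb2
r2 is callee-saved → restored

REG = 0xe4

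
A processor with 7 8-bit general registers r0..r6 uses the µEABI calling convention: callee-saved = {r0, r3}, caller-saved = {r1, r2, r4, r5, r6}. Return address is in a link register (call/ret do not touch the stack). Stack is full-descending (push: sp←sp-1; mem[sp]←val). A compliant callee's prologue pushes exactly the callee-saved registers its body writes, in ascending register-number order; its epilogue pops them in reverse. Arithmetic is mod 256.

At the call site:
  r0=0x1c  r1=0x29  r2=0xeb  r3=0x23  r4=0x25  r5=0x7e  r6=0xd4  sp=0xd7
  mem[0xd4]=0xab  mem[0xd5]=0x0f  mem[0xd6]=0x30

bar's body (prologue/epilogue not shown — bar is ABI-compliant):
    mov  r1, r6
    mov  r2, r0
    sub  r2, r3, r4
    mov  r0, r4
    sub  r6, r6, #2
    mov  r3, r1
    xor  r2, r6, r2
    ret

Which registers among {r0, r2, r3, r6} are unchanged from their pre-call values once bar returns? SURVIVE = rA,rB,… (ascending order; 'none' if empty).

prologue: push r0 → mem[0xd6]=0x1c, sp=0xd6
prologue: push r3 → mem[0xd5]=0x23, sp=0xd5
body[0] mov  r1, r6 → r1=0xd4
body[1] mov  r2, r0 → r2=0x1c
body[2] sub  r2, r3, r4 → r2=0xfe
body[3] mov  r0, r4 → r0=0x25
body[4] sub  r6, r6, #2 → r6=0xd2
body[5] mov  r3, r1 → r3=0xd4
body[6] xor  r2, r6, r2 → r2=0x2c
epilogue: pop r3=0x23, sp=0xd6
epilogue: pop r0=0x1c, sp=0xd7
r0: callee-saved, written=True
r2: caller-saved, written=True
r3: callee-saved, written=True
r6: caller-saved, written=True

SURVIVE = r0,r3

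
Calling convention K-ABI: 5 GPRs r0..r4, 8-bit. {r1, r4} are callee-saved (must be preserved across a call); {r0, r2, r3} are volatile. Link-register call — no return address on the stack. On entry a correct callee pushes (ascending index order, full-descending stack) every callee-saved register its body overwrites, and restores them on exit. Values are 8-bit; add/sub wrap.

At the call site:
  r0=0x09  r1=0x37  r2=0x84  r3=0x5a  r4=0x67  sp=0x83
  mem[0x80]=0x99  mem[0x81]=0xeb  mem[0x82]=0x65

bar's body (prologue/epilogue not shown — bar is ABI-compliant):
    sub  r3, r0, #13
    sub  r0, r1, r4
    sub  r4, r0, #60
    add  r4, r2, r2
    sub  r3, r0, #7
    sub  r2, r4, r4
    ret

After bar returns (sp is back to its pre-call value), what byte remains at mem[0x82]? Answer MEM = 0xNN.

MEM = 0x67

prologue: push r4 → mem[0x82]=0x67, sp=0x82
body[0] sub  r3, r0, #13 → r3=0xfc
body[1] sub  r0, r1, r4 → r0=0xd0
body[2] sub  r4, r0, #60 → r4=0x94
body[3] add  r4, r2, r2 → r4=0x08
body[4] sub  r3, r0, #7 → r3=0xc9
body[5] sub  r2, r4, r4 → r2=0x00
epilogue: pop r4=0x67, sp=0x83
prologue pushed ['r4'] at ['0x82']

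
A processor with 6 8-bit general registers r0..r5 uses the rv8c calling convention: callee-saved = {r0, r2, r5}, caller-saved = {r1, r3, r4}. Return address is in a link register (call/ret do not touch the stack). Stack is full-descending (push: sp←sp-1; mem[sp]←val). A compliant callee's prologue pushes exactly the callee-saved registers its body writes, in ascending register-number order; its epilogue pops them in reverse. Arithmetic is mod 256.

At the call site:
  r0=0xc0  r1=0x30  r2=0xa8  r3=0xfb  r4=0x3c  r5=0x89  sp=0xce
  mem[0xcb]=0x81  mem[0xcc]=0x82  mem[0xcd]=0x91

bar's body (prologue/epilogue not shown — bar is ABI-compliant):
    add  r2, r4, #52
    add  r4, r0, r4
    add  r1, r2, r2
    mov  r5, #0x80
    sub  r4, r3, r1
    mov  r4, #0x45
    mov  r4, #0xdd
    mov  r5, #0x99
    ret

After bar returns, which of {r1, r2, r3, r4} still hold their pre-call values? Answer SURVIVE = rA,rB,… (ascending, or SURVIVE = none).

SURVIVE = r2,r3

prologue: push r2 -> mem[0xcd]=0xa8, sp=0xcd
prologue: push r5 -> mem[0xcc]=0x89, sp=0xcc
body[0] add  r2, r4, #52 -> r2=0x70
body[1] add  r4, r0, r4 -> r4=0xfc
body[2] add  r1, r2, r2 -> r1=0xe0
body[3] mov  r5, #0x80 -> r5=0x80
body[4] sub  r4, r3, r1 -> r4=0x1b
body[5] mov  r4, #0x45 -> r4=0x45
body[6] mov  r4, #0xdd -> r4=0xdd
body[7] mov  r5, #0x99 -> r5=0x99
epilogue: pop r5=0x89, sp=0xcd
epilogue: pop r2=0xa8, sp=0xce
r1: caller-saved, written=True
r2: callee-saved, written=True
r3: caller-saved, written=False
r4: caller-saved, written=True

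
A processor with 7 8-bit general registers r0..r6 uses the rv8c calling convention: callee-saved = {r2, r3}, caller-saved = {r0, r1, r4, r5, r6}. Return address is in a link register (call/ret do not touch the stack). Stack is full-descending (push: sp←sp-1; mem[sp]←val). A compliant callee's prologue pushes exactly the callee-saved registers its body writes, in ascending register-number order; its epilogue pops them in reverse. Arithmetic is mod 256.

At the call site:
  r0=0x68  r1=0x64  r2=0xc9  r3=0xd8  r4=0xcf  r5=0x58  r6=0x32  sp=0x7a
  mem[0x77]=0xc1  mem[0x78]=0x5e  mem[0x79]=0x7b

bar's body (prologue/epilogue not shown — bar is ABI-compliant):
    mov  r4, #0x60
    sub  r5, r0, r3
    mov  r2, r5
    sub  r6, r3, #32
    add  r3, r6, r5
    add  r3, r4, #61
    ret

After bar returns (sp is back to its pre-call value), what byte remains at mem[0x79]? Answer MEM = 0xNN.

prologue: push r2 -> mem[0x79]=0xc9, sp=0x79
prologue: push r3 -> mem[0x78]=0xd8, sp=0x78
body[0] mov  r4, #0x60 -> r4=0x60
body[1] sub  r5, r0, r3 -> r5=0x90
body[2] mov  r2, r5 -> r2=0x90
body[3] sub  r6, r3, #32 -> r6=0xb8
body[4] add  r3, r6, r5 -> r3=0x48
body[5] add  r3, r4, #61 -> r3=0x9d
epilogue: pop r3=0xd8, sp=0x79
epilogue: pop r2=0xc9, sp=0x7a
prologue pushed ['r2', 'r3'] at ['0x79', '0x78']

MEM = 0xc9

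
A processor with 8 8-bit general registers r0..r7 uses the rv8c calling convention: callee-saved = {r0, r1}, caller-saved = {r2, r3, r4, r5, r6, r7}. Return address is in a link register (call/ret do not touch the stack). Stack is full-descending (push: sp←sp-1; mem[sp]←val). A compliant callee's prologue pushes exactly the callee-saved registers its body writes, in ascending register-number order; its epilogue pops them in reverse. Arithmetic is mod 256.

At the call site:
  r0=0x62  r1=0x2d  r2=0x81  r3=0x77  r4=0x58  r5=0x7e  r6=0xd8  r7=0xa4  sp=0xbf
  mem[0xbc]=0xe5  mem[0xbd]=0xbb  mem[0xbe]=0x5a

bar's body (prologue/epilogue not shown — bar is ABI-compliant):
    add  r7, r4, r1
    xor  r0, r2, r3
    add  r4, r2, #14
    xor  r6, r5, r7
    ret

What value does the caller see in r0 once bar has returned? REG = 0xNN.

prologue: push r0 → mem[0xbe]=0x62, sp=0xbe
body[0] add  r7, r4, r1 → r7=0x85
body[1] xor  r0, r2, r3 → r0=0xf6
body[2] add  r4, r2, #14 → r4=0x8f
body[3] xor  r6, r5, r7 → r6=0xfb
epilogue: pop r0=0x62, sp=0xbf
r0 is callee-saved → restored

REG = 0x62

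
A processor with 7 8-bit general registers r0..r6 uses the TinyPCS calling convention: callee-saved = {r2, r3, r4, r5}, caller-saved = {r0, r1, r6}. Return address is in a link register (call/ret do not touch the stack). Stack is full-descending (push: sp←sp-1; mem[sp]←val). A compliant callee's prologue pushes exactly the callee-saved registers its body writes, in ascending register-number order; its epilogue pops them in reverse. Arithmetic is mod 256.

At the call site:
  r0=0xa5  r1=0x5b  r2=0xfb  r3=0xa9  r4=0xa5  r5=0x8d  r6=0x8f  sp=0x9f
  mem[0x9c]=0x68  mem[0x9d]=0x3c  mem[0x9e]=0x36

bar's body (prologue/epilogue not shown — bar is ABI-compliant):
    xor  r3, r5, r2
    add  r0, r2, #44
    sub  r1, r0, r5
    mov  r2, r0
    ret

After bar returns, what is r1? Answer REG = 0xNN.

REG = 0x9a

prologue: push r2 -> mem[0x9e]=0xfb, sp=0x9e
prologue: push r3 -> mem[0x9d]=0xa9, sp=0x9d
body[0] xor  r3, r5, r2 -> r3=0x76
body[1] add  r0, r2, #44 -> r0=0x27
body[2] sub  r1, r0, r5 -> r1=0x9a
body[3] mov  r2, r0 -> r2=0x27
epilogue: pop r3=0xa9, sp=0x9e
epilogue: pop r2=0xfb, sp=0x9f
r1 is caller-saved -> body value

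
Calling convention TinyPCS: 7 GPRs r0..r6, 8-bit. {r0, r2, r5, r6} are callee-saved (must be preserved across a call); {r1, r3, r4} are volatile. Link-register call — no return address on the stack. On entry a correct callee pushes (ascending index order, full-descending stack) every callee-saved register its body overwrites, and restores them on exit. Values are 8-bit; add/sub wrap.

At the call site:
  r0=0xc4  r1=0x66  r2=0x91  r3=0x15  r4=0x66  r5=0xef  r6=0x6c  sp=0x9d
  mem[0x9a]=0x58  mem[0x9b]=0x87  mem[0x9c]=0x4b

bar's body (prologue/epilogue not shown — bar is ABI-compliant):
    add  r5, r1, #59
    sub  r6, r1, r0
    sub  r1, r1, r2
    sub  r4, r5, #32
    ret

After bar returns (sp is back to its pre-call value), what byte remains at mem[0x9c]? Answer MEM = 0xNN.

prologue: push r5 → mem[0x9c]=0xef, sp=0x9c
prologue: push r6 → mem[0x9b]=0x6c, sp=0x9b
body[0] add  r5, r1, #59 → r5=0xa1
body[1] sub  r6, r1, r0 → r6=0xa2
body[2] sub  r1, r1, r2 → r1=0xd5
body[3] sub  r4, r5, #32 → r4=0x81
epilogue: pop r6=0x6c, sp=0x9c
epilogue: pop r5=0xef, sp=0x9d
prologue pushed ['r5', 'r6'] at ['0x9c', '0x9b']

MEM = 0xef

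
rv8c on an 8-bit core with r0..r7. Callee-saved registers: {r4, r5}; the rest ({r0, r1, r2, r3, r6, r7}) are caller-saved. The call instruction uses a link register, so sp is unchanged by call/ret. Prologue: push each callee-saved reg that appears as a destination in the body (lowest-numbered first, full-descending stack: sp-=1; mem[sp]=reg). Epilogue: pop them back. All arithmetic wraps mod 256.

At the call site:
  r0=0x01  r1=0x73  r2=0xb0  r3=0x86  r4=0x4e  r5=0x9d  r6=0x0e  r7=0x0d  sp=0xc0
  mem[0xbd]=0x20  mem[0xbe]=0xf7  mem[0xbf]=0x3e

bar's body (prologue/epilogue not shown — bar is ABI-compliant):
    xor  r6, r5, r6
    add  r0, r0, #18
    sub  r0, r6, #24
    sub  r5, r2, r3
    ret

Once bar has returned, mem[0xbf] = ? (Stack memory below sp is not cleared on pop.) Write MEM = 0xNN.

prologue: push r5 → mem[0xbf]=0x9d, sp=0xbf
body[0] xor  r6, r5, r6 → r6=0x93
body[1] add  r0, r0, #18 → r0=0x13
body[2] sub  r0, r6, #24 → r0=0x7b
body[3] sub  r5, r2, r3 → r5=0x2a
epilogue: pop r5=0x9d, sp=0xc0
prologue pushed ['r5'] at ['0xbf']

MEM = 0x9d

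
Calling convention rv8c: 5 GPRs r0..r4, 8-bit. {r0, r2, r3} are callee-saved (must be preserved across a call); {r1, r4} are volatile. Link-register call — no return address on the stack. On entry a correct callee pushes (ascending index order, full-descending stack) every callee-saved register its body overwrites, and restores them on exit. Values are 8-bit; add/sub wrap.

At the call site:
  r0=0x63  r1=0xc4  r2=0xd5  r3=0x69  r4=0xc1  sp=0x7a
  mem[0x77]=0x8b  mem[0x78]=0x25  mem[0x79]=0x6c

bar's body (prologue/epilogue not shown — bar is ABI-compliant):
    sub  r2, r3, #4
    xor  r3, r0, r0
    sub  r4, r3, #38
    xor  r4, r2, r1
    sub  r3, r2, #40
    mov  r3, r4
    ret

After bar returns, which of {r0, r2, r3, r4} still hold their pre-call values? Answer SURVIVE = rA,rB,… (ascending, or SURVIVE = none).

prologue: push r2 → mem[0x79]=0xd5, sp=0x79
prologue: push r3 → mem[0x78]=0x69, sp=0x78
body[0] sub  r2, r3, #4 → r2=0x65
body[1] xor  r3, r0, r0 → r3=0x00
body[2] sub  r4, r3, #38 → r4=0xda
body[3] xor  r4, r2, r1 → r4=0xa1
body[4] sub  r3, r2, #40 → r3=0x3d
body[5] mov  r3, r4 → r3=0xa1
epilogue: pop r3=0x69, sp=0x79
epilogue: pop r2=0xd5, sp=0x7a
r0: callee-saved, written=False
r2: callee-saved, written=True
r3: callee-saved, written=True
r4: caller-saved, written=True

SURVIVE = r0,r2,r3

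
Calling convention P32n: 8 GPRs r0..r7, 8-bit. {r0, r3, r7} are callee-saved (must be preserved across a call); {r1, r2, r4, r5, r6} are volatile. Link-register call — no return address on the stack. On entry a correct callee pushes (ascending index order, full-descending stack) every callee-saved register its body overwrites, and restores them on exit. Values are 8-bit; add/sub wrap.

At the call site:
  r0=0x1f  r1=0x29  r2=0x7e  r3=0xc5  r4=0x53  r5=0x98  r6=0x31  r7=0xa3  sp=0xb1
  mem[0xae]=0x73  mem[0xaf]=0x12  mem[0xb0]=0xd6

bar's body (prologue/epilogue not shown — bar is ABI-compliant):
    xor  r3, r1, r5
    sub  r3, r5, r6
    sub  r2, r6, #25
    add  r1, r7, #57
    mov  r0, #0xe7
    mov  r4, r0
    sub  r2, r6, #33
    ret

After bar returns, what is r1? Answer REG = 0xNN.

prologue: push r0 → mem[0xb0]=0x1f, sp=0xb0
prologue: push r3 → mem[0xaf]=0xc5, sp=0xaf
body[0] xor  r3, r1, r5 → r3=0xb1
body[1] sub  r3, r5, r6 → r3=0x67
body[2] sub  r2, r6, #25 → r2=0x18
body[3] add  r1, r7, #57 → r1=0xdc
body[4] mov  r0, #0xe7 → r0=0xe7
body[5] mov  r4, r0 → r4=0xe7
body[6] sub  r2, r6, #33 → r2=0x10
epilogue: pop r3=0xc5, sp=0xb0
epilogue: pop r0=0x1f, sp=0xb1
r1 is caller-saved → body value

REG = 0xdc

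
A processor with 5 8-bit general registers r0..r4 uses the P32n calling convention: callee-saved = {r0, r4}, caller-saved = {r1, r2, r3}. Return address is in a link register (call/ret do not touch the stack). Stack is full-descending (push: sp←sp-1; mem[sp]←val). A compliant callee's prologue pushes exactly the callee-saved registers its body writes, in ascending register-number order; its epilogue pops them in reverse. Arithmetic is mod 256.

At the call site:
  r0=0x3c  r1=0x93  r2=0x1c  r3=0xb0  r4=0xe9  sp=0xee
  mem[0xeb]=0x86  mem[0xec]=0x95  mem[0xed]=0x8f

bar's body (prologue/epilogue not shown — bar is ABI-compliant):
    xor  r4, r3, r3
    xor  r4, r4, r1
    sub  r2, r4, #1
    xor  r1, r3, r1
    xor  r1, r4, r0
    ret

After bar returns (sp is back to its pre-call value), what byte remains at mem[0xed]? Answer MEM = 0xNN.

prologue: push r4 -> mem[0xed]=0xe9, sp=0xed
body[0] xor  r4, r3, r3 -> r4=0x00
body[1] xor  r4, r4, r1 -> r4=0x93
body[2] sub  r2, r4, #1 -> r2=0x92
body[3] xor  r1, r3, r1 -> r1=0x23
body[4] xor  r1, r4, r0 -> r1=0xaf
epilogue: pop r4=0xe9, sp=0xee
prologue pushed ['r4'] at ['0xed']

MEM = 0xe9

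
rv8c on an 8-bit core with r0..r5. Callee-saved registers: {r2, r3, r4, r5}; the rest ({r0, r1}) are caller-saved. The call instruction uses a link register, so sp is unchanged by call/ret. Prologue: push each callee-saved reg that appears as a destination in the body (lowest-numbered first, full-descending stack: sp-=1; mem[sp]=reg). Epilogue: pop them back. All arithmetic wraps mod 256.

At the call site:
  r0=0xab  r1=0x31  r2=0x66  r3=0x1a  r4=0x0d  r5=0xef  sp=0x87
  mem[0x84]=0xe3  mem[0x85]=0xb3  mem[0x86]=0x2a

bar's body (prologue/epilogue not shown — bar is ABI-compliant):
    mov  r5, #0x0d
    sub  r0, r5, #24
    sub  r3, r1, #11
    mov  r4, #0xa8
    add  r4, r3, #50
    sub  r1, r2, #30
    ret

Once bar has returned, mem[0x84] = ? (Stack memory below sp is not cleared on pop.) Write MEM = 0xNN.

prologue: push r3 -> mem[0x86]=0x1a, sp=0x86
prologue: push r4 -> mem[0x85]=0x0d, sp=0x85
prologue: push r5 -> mem[0x84]=0xef, sp=0x84
body[0] mov  r5, #0x0d -> r5=0x0d
body[1] sub  r0, r5, #24 -> r0=0xf5
body[2] sub  r3, r1, #11 -> r3=0x26
body[3] mov  r4, #0xa8 -> r4=0xa8
body[4] add  r4, r3, #50 -> r4=0x58
body[5] sub  r1, r2, #30 -> r1=0x48
epilogue: pop r5=0xef, sp=0x85
epilogue: pop r4=0x0d, sp=0x86
epilogue: pop r3=0x1a, sp=0x87
prologue pushed ['r3', 'r4', 'r5'] at ['0x86', '0x85', '0x84']

MEM = 0xef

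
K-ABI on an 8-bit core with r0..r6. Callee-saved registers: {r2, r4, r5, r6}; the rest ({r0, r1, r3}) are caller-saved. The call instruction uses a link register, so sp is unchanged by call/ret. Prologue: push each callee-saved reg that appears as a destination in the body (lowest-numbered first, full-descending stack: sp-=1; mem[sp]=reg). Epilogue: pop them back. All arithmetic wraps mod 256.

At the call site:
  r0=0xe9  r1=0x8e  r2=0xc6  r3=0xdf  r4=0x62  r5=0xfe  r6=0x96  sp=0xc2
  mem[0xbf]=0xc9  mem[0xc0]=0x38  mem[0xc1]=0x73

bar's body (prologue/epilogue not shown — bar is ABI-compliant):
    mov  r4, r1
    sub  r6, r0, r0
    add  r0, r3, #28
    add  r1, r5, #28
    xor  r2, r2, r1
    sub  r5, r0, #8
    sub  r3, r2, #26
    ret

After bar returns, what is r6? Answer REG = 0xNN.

prologue: push r2 → mem[0xc1]=0xc6, sp=0xc1
prologue: push r4 → mem[0xc0]=0x62, sp=0xc0
prologue: push r5 → mem[0xbf]=0xfe, sp=0xbf
prologue: push r6 → mem[0xbe]=0x96, sp=0xbe
body[0] mov  r4, r1 → r4=0x8e
body[1] sub  r6, r0, r0 → r6=0x00
body[2] add  r0, r3, #28 → r0=0xfb
body[3] add  r1, r5, #28 → r1=0x1a
body[4] xor  r2, r2, r1 → r2=0xdc
body[5] sub  r5, r0, #8 → r5=0xf3
body[6] sub  r3, r2, #26 → r3=0xc2
epilogue: pop r6=0x96, sp=0xbf
epilogue: pop r5=0xfe, sp=0xc0
epilogue: pop r4=0x62, sp=0xc1
epilogue: pop r2=0xc6, sp=0xc2
r6 is callee-saved → restored

REG = 0x96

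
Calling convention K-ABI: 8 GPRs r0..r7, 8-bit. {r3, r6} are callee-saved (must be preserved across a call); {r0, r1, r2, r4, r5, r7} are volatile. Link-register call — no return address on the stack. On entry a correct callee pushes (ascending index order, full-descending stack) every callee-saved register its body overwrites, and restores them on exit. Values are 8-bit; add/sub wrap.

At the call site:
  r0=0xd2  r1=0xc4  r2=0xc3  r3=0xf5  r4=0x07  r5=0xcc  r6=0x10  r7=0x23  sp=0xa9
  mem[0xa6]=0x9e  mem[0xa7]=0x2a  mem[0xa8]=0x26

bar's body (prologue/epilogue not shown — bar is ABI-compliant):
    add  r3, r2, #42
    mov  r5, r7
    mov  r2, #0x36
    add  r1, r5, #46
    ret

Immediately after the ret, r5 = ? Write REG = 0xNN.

prologue: push r3 → mem[0xa8]=0xf5, sp=0xa8
body[0] add  r3, r2, #42 → r3=0xed
body[1] mov  r5, r7 → r5=0x23
body[2] mov  r2, #0x36 → r2=0x36
body[3] add  r1, r5, #46 → r1=0x51
epilogue: pop r3=0xf5, sp=0xa9
r5 is caller-saved → body value

REG = 0x23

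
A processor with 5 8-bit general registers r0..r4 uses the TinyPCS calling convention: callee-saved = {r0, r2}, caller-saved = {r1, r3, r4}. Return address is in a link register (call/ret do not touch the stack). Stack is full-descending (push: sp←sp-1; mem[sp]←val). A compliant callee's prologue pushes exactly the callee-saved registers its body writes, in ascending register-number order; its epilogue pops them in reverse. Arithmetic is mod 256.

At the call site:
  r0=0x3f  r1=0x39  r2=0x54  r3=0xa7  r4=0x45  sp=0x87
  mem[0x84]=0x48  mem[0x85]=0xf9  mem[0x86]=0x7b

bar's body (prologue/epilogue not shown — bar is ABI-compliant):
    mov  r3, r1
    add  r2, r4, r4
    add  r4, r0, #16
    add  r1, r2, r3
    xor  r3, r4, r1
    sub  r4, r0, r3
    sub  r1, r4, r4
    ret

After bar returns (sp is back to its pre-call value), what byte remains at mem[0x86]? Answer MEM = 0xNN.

prologue: push r2 -> mem[0x86]=0x54, sp=0x86
body[0] mov  r3, r1 -> r3=0x39
body[1] add  r2, r4, r4 -> r2=0x8a
body[2] add  r4, r0, #16 -> r4=0x4f
body[3] add  r1, r2, r3 -> r1=0xc3
body[4] xor  r3, r4, r1 -> r3=0x8c
body[5] sub  r4, r0, r3 -> r4=0xb3
body[6] sub  r1, r4, r4 -> r1=0x00
epilogue: pop r2=0x54, sp=0x87
prologue pushed ['r2'] at ['0x86']

MEM = 0x54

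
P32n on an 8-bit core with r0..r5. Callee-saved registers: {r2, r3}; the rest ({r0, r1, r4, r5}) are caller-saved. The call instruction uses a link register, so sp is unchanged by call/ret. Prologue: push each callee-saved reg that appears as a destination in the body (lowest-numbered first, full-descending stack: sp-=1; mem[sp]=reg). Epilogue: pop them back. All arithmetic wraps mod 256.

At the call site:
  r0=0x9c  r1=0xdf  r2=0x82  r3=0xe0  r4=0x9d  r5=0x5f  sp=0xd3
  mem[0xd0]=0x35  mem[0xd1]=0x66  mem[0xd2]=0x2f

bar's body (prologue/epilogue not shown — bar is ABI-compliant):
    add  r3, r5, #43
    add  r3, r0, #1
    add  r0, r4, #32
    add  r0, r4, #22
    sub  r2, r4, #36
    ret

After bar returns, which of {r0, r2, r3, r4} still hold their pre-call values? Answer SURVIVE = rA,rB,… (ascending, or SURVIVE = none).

SURVIVE = r2,r3,r4

prologue: push r2 → mem[0xd2]=0x82, sp=0xd2
prologue: push r3 → mem[0xd1]=0xe0, sp=0xd1
body[0] add  r3, r5, #43 → r3=0x8a
body[1] add  r3, r0, #1 → r3=0x9d
body[2] add  r0, r4, #32 → r0=0xbd
body[3] add  r0, r4, #22 → r0=0xb3
body[4] sub  r2, r4, #36 → r2=0x79
epilogue: pop r3=0xe0, sp=0xd2
epilogue: pop r2=0x82, sp=0xd3
r0: caller-saved, written=True
r2: callee-saved, written=True
r3: callee-saved, written=True
r4: caller-saved, written=False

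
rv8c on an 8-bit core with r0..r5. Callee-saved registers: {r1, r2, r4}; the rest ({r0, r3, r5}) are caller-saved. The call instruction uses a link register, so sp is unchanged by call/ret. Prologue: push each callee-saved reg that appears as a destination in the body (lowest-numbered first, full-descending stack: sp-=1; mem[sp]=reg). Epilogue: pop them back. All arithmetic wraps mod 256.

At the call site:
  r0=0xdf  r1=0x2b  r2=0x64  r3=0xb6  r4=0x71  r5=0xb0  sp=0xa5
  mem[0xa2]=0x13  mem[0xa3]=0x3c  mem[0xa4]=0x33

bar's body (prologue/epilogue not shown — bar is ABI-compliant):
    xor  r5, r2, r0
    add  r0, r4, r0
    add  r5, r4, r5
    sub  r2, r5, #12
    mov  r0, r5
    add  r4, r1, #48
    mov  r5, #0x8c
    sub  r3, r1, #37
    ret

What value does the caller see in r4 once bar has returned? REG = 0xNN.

REG = 0x71

prologue: push r2 -> mem[0xa4]=0x64, sp=0xa4
prologue: push r4 -> mem[0xa3]=0x71, sp=0xa3
body[0] xor  r5, r2, r0 -> r5=0xbb
body[1] add  r0, r4, r0 -> r0=0x50
body[2] add  r5, r4, r5 -> r5=0x2c
body[3] sub  r2, r5, #12 -> r2=0x20
body[4] mov  r0, r5 -> r0=0x2c
body[5] add  r4, r1, #48 -> r4=0x5b
body[6] mov  r5, #0x8c -> r5=0x8c
body[7] sub  r3, r1, #37 -> r3=0x06
epilogue: pop r4=0x71, sp=0xa4
epilogue: pop r2=0x64, sp=0xa5
r4 is callee-saved -> restored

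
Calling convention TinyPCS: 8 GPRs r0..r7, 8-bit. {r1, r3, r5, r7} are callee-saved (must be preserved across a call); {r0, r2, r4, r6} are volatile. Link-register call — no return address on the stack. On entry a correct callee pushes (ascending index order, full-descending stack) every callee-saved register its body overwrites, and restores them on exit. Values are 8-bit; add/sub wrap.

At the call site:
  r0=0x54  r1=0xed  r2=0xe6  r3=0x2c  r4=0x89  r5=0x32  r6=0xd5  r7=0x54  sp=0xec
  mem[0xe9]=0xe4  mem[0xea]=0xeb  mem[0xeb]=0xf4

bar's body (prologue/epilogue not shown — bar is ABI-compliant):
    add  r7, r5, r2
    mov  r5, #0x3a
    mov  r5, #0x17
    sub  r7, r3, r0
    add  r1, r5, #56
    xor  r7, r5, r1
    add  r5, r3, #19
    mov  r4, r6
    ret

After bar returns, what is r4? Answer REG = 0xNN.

prologue: push r1 -> mem[0xeb]=0xed, sp=0xeb
prologue: push r5 -> mem[0xea]=0x32, sp=0xea
prologue: push r7 -> mem[0xe9]=0x54, sp=0xe9
body[0] add  r7, r5, r2 -> r7=0x18
body[1] mov  r5, #0x3a -> r5=0x3a
body[2] mov  r5, #0x17 -> r5=0x17
body[3] sub  r7, r3, r0 -> r7=0xd8
body[4] add  r1, r5, #56 -> r1=0x4f
body[5] xor  r7, r5, r1 -> r7=0x58
body[6] add  r5, r3, #19 -> r5=0x3f
body[7] mov  r4, r6 -> r4=0xd5
epilogue: pop r7=0x54, sp=0xea
epilogue: pop r5=0x32, sp=0xeb
epilogue: pop r1=0xed, sp=0xec
r4 is caller-saved -> body value

REG = 0xd5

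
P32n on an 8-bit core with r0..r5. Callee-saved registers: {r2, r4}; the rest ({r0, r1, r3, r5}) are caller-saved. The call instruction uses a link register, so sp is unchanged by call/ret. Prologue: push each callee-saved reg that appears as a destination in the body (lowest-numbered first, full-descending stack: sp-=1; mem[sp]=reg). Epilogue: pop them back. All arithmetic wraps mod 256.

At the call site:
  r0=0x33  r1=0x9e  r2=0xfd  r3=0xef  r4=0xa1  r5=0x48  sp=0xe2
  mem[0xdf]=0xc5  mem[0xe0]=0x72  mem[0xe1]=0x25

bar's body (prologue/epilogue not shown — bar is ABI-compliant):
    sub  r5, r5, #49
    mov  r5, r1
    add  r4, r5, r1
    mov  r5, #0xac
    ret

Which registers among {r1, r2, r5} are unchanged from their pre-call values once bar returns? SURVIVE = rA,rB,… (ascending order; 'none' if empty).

prologue: push r4 → mem[0xe1]=0xa1, sp=0xe1
body[0] sub  r5, r5, #49 → r5=0x17
body[1] mov  r5, r1 → r5=0x9e
body[2] add  r4, r5, r1 → r4=0x3c
body[3] mov  r5, #0xac → r5=0xac
epilogue: pop r4=0xa1, sp=0xe2
r1: caller-saved, written=False
r2: callee-saved, written=False
r5: caller-saved, written=True

SURVIVE = r1,r2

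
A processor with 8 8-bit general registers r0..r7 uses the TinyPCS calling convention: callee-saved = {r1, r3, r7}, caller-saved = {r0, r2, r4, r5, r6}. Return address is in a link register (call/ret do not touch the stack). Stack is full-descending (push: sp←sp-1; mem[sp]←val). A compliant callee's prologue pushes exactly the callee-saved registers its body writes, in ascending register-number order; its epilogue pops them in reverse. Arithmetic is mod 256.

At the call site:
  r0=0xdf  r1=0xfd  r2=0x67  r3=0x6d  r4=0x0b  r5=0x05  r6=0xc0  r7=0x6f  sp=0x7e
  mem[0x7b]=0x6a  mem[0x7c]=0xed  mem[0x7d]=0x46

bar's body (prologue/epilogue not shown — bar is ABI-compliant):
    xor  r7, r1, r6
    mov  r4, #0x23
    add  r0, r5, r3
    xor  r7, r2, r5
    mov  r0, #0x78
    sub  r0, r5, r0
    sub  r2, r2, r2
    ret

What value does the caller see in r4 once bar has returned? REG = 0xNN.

REG = 0x23

prologue: push r7 → mem[0x7d]=0x6f, sp=0x7d
body[0] xor  r7, r1, r6 → r7=0x3d
body[1] mov  r4, #0x23 → r4=0x23
body[2] add  r0, r5, r3 → r0=0x72
body[3] xor  r7, r2, r5 → r7=0x62
body[4] mov  r0, #0x78 → r0=0x78
body[5] sub  r0, r5, r0 → r0=0x8d
body[6] sub  r2, r2, r2 → r2=0x00
epilogue: pop r7=0x6f, sp=0x7e
r4 is caller-saved → body value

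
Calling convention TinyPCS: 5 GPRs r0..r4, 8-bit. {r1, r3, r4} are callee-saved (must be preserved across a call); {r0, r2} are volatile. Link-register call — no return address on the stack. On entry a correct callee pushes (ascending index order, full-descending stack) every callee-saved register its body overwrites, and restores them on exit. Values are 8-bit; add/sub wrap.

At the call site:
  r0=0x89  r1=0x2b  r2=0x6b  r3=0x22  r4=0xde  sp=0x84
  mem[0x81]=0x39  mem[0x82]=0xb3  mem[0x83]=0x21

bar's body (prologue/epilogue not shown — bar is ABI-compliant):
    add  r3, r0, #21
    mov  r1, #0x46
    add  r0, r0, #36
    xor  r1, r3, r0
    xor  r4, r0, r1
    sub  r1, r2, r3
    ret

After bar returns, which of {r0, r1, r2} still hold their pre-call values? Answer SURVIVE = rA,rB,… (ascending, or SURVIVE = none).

SURVIVE = r1,r2

prologue: push r1 -> mem[0x83]=0x2b, sp=0x83
prologue: push r3 -> mem[0x82]=0x22, sp=0x82
prologue: push r4 -> mem[0x81]=0xde, sp=0x81
body[0] add  r3, r0, #21 -> r3=0x9e
body[1] mov  r1, #0x46 -> r1=0x46
body[2] add  r0, r0, #36 -> r0=0xad
body[3] xor  r1, r3, r0 -> r1=0x33
body[4] xor  r4, r0, r1 -> r4=0x9e
body[5] sub  r1, r2, r3 -> r1=0xcd
epilogue: pop r4=0xde, sp=0x82
epilogue: pop r3=0x22, sp=0x83
epilogue: pop r1=0x2b, sp=0x84
r0: caller-saved, written=True
r1: callee-saved, written=True
r2: caller-saved, written=False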